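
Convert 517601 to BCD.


Each digit → 4-bit binary:
  5 → 0101
  1 → 0001
  7 → 0111
  6 → 0110
  0 → 0000
  1 → 0001
= 0101 0001 0111 0110 0000 0001


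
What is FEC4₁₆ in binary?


Each hex digit → 4 binary bits:
  F = 1111
  E = 1110
  C = 1100
  4 = 0100
Concatenate: 1111 1110 1100 0100
= 1111111011000100


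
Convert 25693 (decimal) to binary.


Divide by 2 repeatedly:
25693 ÷ 2 = 12846 remainder 1
12846 ÷ 2 = 6423 remainder 0
6423 ÷ 2 = 3211 remainder 1
3211 ÷ 2 = 1605 remainder 1
1605 ÷ 2 = 802 remainder 1
802 ÷ 2 = 401 remainder 0
401 ÷ 2 = 200 remainder 1
200 ÷ 2 = 100 remainder 0
100 ÷ 2 = 50 remainder 0
50 ÷ 2 = 25 remainder 0
25 ÷ 2 = 12 remainder 1
12 ÷ 2 = 6 remainder 0
6 ÷ 2 = 3 remainder 0
3 ÷ 2 = 1 remainder 1
1 ÷ 2 = 0 remainder 1
Reading remainders bottom-up:
= 110010001011101


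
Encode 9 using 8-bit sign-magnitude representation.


Sign bit: 0 (positive)
Magnitude: 9 = 0001001
= 00001001


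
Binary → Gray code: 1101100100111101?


Binary: 1101100100111101
Gray code: G = B XOR (B >> 1)
B >> 1 = 0110110010011110
1101100100111101 XOR 0110110010011110:
  1 XOR 0 = 1
  1 XOR 1 = 0
  0 XOR 1 = 1
  1 XOR 0 = 1
  1 XOR 1 = 0
  0 XOR 1 = 1
  0 XOR 0 = 0
  1 XOR 0 = 1
  0 XOR 1 = 1
  0 XOR 0 = 0
  1 XOR 0 = 1
  1 XOR 1 = 0
  1 XOR 1 = 0
  1 XOR 1 = 0
  0 XOR 1 = 1
  1 XOR 0 = 1
= 1011010110100011


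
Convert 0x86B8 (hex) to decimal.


Positional values:
Position 0: 8 × 16^0 = 8 × 1 = 8
Position 1: B × 16^1 = 11 × 16 = 176
Position 2: 6 × 16^2 = 6 × 256 = 1536
Position 3: 8 × 16^3 = 8 × 4096 = 32768
Sum = 8 + 176 + 1536 + 32768
= 34488


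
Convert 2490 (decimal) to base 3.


Divide by 3 repeatedly:
2490 ÷ 3 = 830 remainder 0
830 ÷ 3 = 276 remainder 2
276 ÷ 3 = 92 remainder 0
92 ÷ 3 = 30 remainder 2
30 ÷ 3 = 10 remainder 0
10 ÷ 3 = 3 remainder 1
3 ÷ 3 = 1 remainder 0
1 ÷ 3 = 0 remainder 1
Reading remainders bottom-up:
= 10102020


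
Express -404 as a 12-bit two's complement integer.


Original: 000110010100
Step 1 - Invert all bits: 111001101011
Step 2 - Add 1: 111001101011 + 1
= 111001101100 (represents -404)


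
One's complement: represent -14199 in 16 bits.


Original: 0011011101110111
Invert all bits:
  bit 0: 0 → 1
  bit 1: 0 → 1
  bit 2: 1 → 0
  bit 3: 1 → 0
  bit 4: 0 → 1
  bit 5: 1 → 0
  bit 6: 1 → 0
  bit 7: 1 → 0
  bit 8: 0 → 1
  bit 9: 1 → 0
  bit 10: 1 → 0
  bit 11: 1 → 0
  bit 12: 0 → 1
  bit 13: 1 → 0
  bit 14: 1 → 0
  bit 15: 1 → 0
= 1100100010001000


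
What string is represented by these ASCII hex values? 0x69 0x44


Codes (hex): 0x69 0x44
Per-code ASCII lookup:
  0x69 = 105  (range 97-122: lowercase, 105 - 97 = 8) → 'i'
  0x44 = 68  (range 65-90: uppercase, 68 - 65 = 3) → 'D'
= 'iD'


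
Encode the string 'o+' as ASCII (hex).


String: 'o+'  (2 characters)
Per-character ASCII lookup:
  'o': lowercase starts at 97: 'o' = 97 + 14 = 111 → 0x6F
  '+': special character: '+' = 43 → 0x2B
= 0x6F 0x2B


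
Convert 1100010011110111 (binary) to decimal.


Positional values:
Bit 0: 1 × 2^0 = 1
Bit 1: 1 × 2^1 = 2
Bit 2: 1 × 2^2 = 4
Bit 4: 1 × 2^4 = 16
Bit 5: 1 × 2^5 = 32
Bit 6: 1 × 2^6 = 64
Bit 7: 1 × 2^7 = 128
Bit 10: 1 × 2^10 = 1024
Bit 14: 1 × 2^14 = 16384
Bit 15: 1 × 2^15 = 32768
Sum = 1 + 2 + 4 + 16 + 32 + 64 + 128 + 1024 + 16384 + 32768
= 50423


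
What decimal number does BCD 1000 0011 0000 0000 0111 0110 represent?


Each 4-bit group → digit:
  1000 → 8
  0011 → 3
  0000 → 0
  0000 → 0
  0111 → 7
  0110 → 6
= 830076


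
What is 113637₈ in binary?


Each octal digit → 3 binary bits:
  1 = 001
  1 = 001
  3 = 011
  6 = 110
  3 = 011
  7 = 111
Concatenate: 001 001 011 110 011 111
= 001001011110011111


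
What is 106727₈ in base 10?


Positional values:
Position 0: 7 × 8^0 = 7
Position 1: 2 × 8^1 = 16
Position 2: 7 × 8^2 = 448
Position 3: 6 × 8^3 = 3072
Position 4: 0 × 8^4 = 0
Position 5: 1 × 8^5 = 32768
Sum = 7 + 16 + 448 + 3072 + 0 + 32768
= 36311


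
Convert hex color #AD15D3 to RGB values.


Hex: #AD15D3
R = AD₁₆ = 173
G = 15₁₆ = 21
B = D3₁₆ = 211
= RGB(173, 21, 211)


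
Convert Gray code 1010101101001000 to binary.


Gray code: 1010101101001000
MSB stays the same: 1
Each subsequent bit = prev_binary XOR current_gray:
  B[1] = 1 XOR 0 = 1
  B[2] = 1 XOR 1 = 0
  B[3] = 0 XOR 0 = 0
  B[4] = 0 XOR 1 = 1
  B[5] = 1 XOR 0 = 1
  B[6] = 1 XOR 1 = 0
  B[7] = 0 XOR 1 = 1
  B[8] = 1 XOR 0 = 1
  B[9] = 1 XOR 1 = 0
  B[10] = 0 XOR 0 = 0
  B[11] = 0 XOR 0 = 0
  B[12] = 0 XOR 1 = 1
  B[13] = 1 XOR 0 = 1
  B[14] = 1 XOR 0 = 1
  B[15] = 1 XOR 0 = 1
= 1100110110001111 (52623 decimal)


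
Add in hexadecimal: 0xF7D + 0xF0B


Align and add column by column (LSB to MSB, each column mod 16 with carry):
  0F7D
+ 0F0B
  ----
  col 0: D(13) + B(11) + 0 (carry in) = 24 → 8(8), carry out 1
  col 1: 7(7) + 0(0) + 1 (carry in) = 8 → 8(8), carry out 0
  col 2: F(15) + F(15) + 0 (carry in) = 30 → E(14), carry out 1
  col 3: 0(0) + 0(0) + 1 (carry in) = 1 → 1(1), carry out 0
Reading digits MSB→LSB: 1E88
Strip leading zeros: 1E88
= 0x1E88


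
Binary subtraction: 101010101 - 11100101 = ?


Align and subtract column by column (LSB to MSB, borrowing when needed):
  101010101
- 011100101
  ---------
  col 0: (1 - 0 borrow-in) - 1 → 1 - 1 = 0, borrow out 0
  col 1: (0 - 0 borrow-in) - 0 → 0 - 0 = 0, borrow out 0
  col 2: (1 - 0 borrow-in) - 1 → 1 - 1 = 0, borrow out 0
  col 3: (0 - 0 borrow-in) - 0 → 0 - 0 = 0, borrow out 0
  col 4: (1 - 0 borrow-in) - 0 → 1 - 0 = 1, borrow out 0
  col 5: (0 - 0 borrow-in) - 1 → borrow from next column: (0+2) - 1 = 1, borrow out 1
  col 6: (1 - 1 borrow-in) - 1 → borrow from next column: (0+2) - 1 = 1, borrow out 1
  col 7: (0 - 1 borrow-in) - 1 → borrow from next column: (-1+2) - 1 = 0, borrow out 1
  col 8: (1 - 1 borrow-in) - 0 → 0 - 0 = 0, borrow out 0
Reading bits MSB→LSB: 001110000
Strip leading zeros: 1110000
= 1110000


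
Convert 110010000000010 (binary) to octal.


Group into 3-bit groups: 110010000000010
  110 = 6
  010 = 2
  000 = 0
  000 = 0
  010 = 2
= 0o62002


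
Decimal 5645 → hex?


Divide by 16 repeatedly:
5645 ÷ 16 = 352 remainder 13 (D)
352 ÷ 16 = 22 remainder 0 (0)
22 ÷ 16 = 1 remainder 6 (6)
1 ÷ 16 = 0 remainder 1 (1)
Reading remainders bottom-up:
= 0x160D


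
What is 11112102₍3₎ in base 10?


Positional values (base 3):
  2 × 3^0 = 2 × 1 = 2
  0 × 3^1 = 0 × 3 = 0
  1 × 3^2 = 1 × 9 = 9
  2 × 3^3 = 2 × 27 = 54
  1 × 3^4 = 1 × 81 = 81
  1 × 3^5 = 1 × 243 = 243
  1 × 3^6 = 1 × 729 = 729
  1 × 3^7 = 1 × 2187 = 2187
Sum = 2 + 0 + 9 + 54 + 81 + 243 + 729 + 2187
= 3305


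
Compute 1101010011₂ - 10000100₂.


Align and subtract column by column (LSB to MSB, borrowing when needed):
  1101010011
- 0010000100
  ----------
  col 0: (1 - 0 borrow-in) - 0 → 1 - 0 = 1, borrow out 0
  col 1: (1 - 0 borrow-in) - 0 → 1 - 0 = 1, borrow out 0
  col 2: (0 - 0 borrow-in) - 1 → borrow from next column: (0+2) - 1 = 1, borrow out 1
  col 3: (0 - 1 borrow-in) - 0 → borrow from next column: (-1+2) - 0 = 1, borrow out 1
  col 4: (1 - 1 borrow-in) - 0 → 0 - 0 = 0, borrow out 0
  col 5: (0 - 0 borrow-in) - 0 → 0 - 0 = 0, borrow out 0
  col 6: (1 - 0 borrow-in) - 0 → 1 - 0 = 1, borrow out 0
  col 7: (0 - 0 borrow-in) - 1 → borrow from next column: (0+2) - 1 = 1, borrow out 1
  col 8: (1 - 1 borrow-in) - 0 → 0 - 0 = 0, borrow out 0
  col 9: (1 - 0 borrow-in) - 0 → 1 - 0 = 1, borrow out 0
Reading bits MSB→LSB: 1011001111
Strip leading zeros: 1011001111
= 1011001111


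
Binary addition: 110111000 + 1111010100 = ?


Align and add column by column (LSB to MSB, carry propagating):
  00110111000
+ 01111010100
  -----------
  col 0: 0 + 0 + 0 (carry in) = 0 → bit 0, carry out 0
  col 1: 0 + 0 + 0 (carry in) = 0 → bit 0, carry out 0
  col 2: 0 + 1 + 0 (carry in) = 1 → bit 1, carry out 0
  col 3: 1 + 0 + 0 (carry in) = 1 → bit 1, carry out 0
  col 4: 1 + 1 + 0 (carry in) = 2 → bit 0, carry out 1
  col 5: 1 + 0 + 1 (carry in) = 2 → bit 0, carry out 1
  col 6: 0 + 1 + 1 (carry in) = 2 → bit 0, carry out 1
  col 7: 1 + 1 + 1 (carry in) = 3 → bit 1, carry out 1
  col 8: 1 + 1 + 1 (carry in) = 3 → bit 1, carry out 1
  col 9: 0 + 1 + 1 (carry in) = 2 → bit 0, carry out 1
  col 10: 0 + 0 + 1 (carry in) = 1 → bit 1, carry out 0
Reading bits MSB→LSB: 10110001100
Strip leading zeros: 10110001100
= 10110001100


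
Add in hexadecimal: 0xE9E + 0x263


Align and add column by column (LSB to MSB, each column mod 16 with carry):
  0E9E
+ 0263
  ----
  col 0: E(14) + 3(3) + 0 (carry in) = 17 → 1(1), carry out 1
  col 1: 9(9) + 6(6) + 1 (carry in) = 16 → 0(0), carry out 1
  col 2: E(14) + 2(2) + 1 (carry in) = 17 → 1(1), carry out 1
  col 3: 0(0) + 0(0) + 1 (carry in) = 1 → 1(1), carry out 0
Reading digits MSB→LSB: 1101
Strip leading zeros: 1101
= 0x1101


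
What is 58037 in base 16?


Divide by 16 repeatedly:
58037 ÷ 16 = 3627 remainder 5 (5)
3627 ÷ 16 = 226 remainder 11 (B)
226 ÷ 16 = 14 remainder 2 (2)
14 ÷ 16 = 0 remainder 14 (E)
Reading remainders bottom-up:
= 0xE2B5


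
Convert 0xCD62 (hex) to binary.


Each hex digit → 4 binary bits:
  C = 1100
  D = 1101
  6 = 0110
  2 = 0010
Concatenate: 1100 1101 0110 0010
= 1100110101100010


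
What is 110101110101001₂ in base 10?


Positional values:
Bit 0: 1 × 2^0 = 1
Bit 3: 1 × 2^3 = 8
Bit 5: 1 × 2^5 = 32
Bit 7: 1 × 2^7 = 128
Bit 8: 1 × 2^8 = 256
Bit 9: 1 × 2^9 = 512
Bit 11: 1 × 2^11 = 2048
Bit 13: 1 × 2^13 = 8192
Bit 14: 1 × 2^14 = 16384
Sum = 1 + 8 + 32 + 128 + 256 + 512 + 2048 + 8192 + 16384
= 27561


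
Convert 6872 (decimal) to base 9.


Divide by 9 repeatedly:
6872 ÷ 9 = 763 remainder 5
763 ÷ 9 = 84 remainder 7
84 ÷ 9 = 9 remainder 3
9 ÷ 9 = 1 remainder 0
1 ÷ 9 = 0 remainder 1
Reading remainders bottom-up:
= 10375


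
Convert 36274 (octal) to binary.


Each octal digit → 3 binary bits:
  3 = 011
  6 = 110
  2 = 010
  7 = 111
  4 = 100
Concatenate: 011 110 010 111 100
= 011110010111100


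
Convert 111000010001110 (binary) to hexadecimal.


Group into 4-bit nibbles: 0111000010001110
  0111 = 7
  0000 = 0
  1000 = 8
  1110 = E
= 0x708E


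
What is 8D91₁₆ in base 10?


Positional values:
Position 0: 1 × 16^0 = 1 × 1 = 1
Position 1: 9 × 16^1 = 9 × 16 = 144
Position 2: D × 16^2 = 13 × 256 = 3328
Position 3: 8 × 16^3 = 8 × 4096 = 32768
Sum = 1 + 144 + 3328 + 32768
= 36241


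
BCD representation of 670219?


Each digit → 4-bit binary:
  6 → 0110
  7 → 0111
  0 → 0000
  2 → 0010
  1 → 0001
  9 → 1001
= 0110 0111 0000 0010 0001 1001


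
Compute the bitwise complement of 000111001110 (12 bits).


Original: 000111001110
Invert all bits:
  bit 0: 0 → 1
  bit 1: 0 → 1
  bit 2: 0 → 1
  bit 3: 1 → 0
  bit 4: 1 → 0
  bit 5: 1 → 0
  bit 6: 0 → 1
  bit 7: 0 → 1
  bit 8: 1 → 0
  bit 9: 1 → 0
  bit 10: 1 → 0
  bit 11: 0 → 1
= 111000110001


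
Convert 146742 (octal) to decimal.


Positional values:
Position 0: 2 × 8^0 = 2
Position 1: 4 × 8^1 = 32
Position 2: 7 × 8^2 = 448
Position 3: 6 × 8^3 = 3072
Position 4: 4 × 8^4 = 16384
Position 5: 1 × 8^5 = 32768
Sum = 2 + 32 + 448 + 3072 + 16384 + 32768
= 52706


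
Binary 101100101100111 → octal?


Group into 3-bit groups: 101100101100111
  101 = 5
  100 = 4
  101 = 5
  100 = 4
  111 = 7
= 0o54547


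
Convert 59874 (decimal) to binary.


Divide by 2 repeatedly:
59874 ÷ 2 = 29937 remainder 0
29937 ÷ 2 = 14968 remainder 1
14968 ÷ 2 = 7484 remainder 0
7484 ÷ 2 = 3742 remainder 0
3742 ÷ 2 = 1871 remainder 0
1871 ÷ 2 = 935 remainder 1
935 ÷ 2 = 467 remainder 1
467 ÷ 2 = 233 remainder 1
233 ÷ 2 = 116 remainder 1
116 ÷ 2 = 58 remainder 0
58 ÷ 2 = 29 remainder 0
29 ÷ 2 = 14 remainder 1
14 ÷ 2 = 7 remainder 0
7 ÷ 2 = 3 remainder 1
3 ÷ 2 = 1 remainder 1
1 ÷ 2 = 0 remainder 1
Reading remainders bottom-up:
= 1110100111100010


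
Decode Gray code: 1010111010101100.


Gray code: 1010111010101100
MSB stays the same: 1
Each subsequent bit = prev_binary XOR current_gray:
  B[1] = 1 XOR 0 = 1
  B[2] = 1 XOR 1 = 0
  B[3] = 0 XOR 0 = 0
  B[4] = 0 XOR 1 = 1
  B[5] = 1 XOR 1 = 0
  B[6] = 0 XOR 1 = 1
  B[7] = 1 XOR 0 = 1
  B[8] = 1 XOR 1 = 0
  B[9] = 0 XOR 0 = 0
  B[10] = 0 XOR 1 = 1
  B[11] = 1 XOR 0 = 1
  B[12] = 1 XOR 1 = 0
  B[13] = 0 XOR 1 = 1
  B[14] = 1 XOR 0 = 1
  B[15] = 1 XOR 0 = 1
= 1100101100110111 (52023 decimal)


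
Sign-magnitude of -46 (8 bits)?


Sign bit: 1 (negative)
Magnitude: 46 = 0101110
= 10101110


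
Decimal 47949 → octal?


Divide by 8 repeatedly:
47949 ÷ 8 = 5993 remainder 5
5993 ÷ 8 = 749 remainder 1
749 ÷ 8 = 93 remainder 5
93 ÷ 8 = 11 remainder 5
11 ÷ 8 = 1 remainder 3
1 ÷ 8 = 0 remainder 1
Reading remainders bottom-up:
= 0o135515


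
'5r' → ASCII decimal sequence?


String: '5r'  (2 characters)
Per-character ASCII lookup:
  '5': digits start at 48: '5' = 48 + 5 = 53
  'r': lowercase starts at 97: 'r' = 97 + 17 = 114
= 53 114


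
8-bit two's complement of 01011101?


Original: 01011101
Step 1 - Invert all bits: 10100010
Step 2 - Add 1: 10100010 + 1
= 10100011 (represents -93)


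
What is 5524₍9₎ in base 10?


Positional values (base 9):
  4 × 9^0 = 4 × 1 = 4
  2 × 9^1 = 2 × 9 = 18
  5 × 9^2 = 5 × 81 = 405
  5 × 9^3 = 5 × 729 = 3645
Sum = 4 + 18 + 405 + 3645
= 4072


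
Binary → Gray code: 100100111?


Binary: 100100111
Gray code: G = B XOR (B >> 1)
B >> 1 = 010010011
100100111 XOR 010010011:
  1 XOR 0 = 1
  0 XOR 1 = 1
  0 XOR 0 = 0
  1 XOR 0 = 1
  0 XOR 1 = 1
  0 XOR 0 = 0
  1 XOR 0 = 1
  1 XOR 1 = 0
  1 XOR 1 = 0
= 110110100


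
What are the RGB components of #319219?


Hex: #319219
R = 31₁₆ = 49
G = 92₁₆ = 146
B = 19₁₆ = 25
= RGB(49, 146, 25)


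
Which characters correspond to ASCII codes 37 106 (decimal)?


Codes (decimal): 37 106
Per-code ASCII lookup:
  37  (special character) → '%'
  106  (range 97-122: lowercase, 106 - 97 = 9) → 'j'
= '%j'


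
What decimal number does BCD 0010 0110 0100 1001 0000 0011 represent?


Each 4-bit group → digit:
  0010 → 2
  0110 → 6
  0100 → 4
  1001 → 9
  0000 → 0
  0011 → 3
= 264903


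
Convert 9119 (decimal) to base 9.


Divide by 9 repeatedly:
9119 ÷ 9 = 1013 remainder 2
1013 ÷ 9 = 112 remainder 5
112 ÷ 9 = 12 remainder 4
12 ÷ 9 = 1 remainder 3
1 ÷ 9 = 0 remainder 1
Reading remainders bottom-up:
= 13452


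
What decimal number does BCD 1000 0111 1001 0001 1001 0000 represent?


Each 4-bit group → digit:
  1000 → 8
  0111 → 7
  1001 → 9
  0001 → 1
  1001 → 9
  0000 → 0
= 879190


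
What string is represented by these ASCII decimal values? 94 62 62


Codes (decimal): 94 62 62
Per-code ASCII lookup:
  94  (special character) → '^'
  62  (special character) → '>'
  62  (special character) → '>'
= '^>>'


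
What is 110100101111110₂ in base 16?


Group into 4-bit nibbles: 0110100101111110
  0110 = 6
  1001 = 9
  0111 = 7
  1110 = E
= 0x697E


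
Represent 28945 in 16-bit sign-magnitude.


Sign bit: 0 (positive)
Magnitude: 28945 = 111000100010001
= 0111000100010001


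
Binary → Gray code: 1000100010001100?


Binary: 1000100010001100
Gray code: G = B XOR (B >> 1)
B >> 1 = 0100010001000110
1000100010001100 XOR 0100010001000110:
  1 XOR 0 = 1
  0 XOR 1 = 1
  0 XOR 0 = 0
  0 XOR 0 = 0
  1 XOR 0 = 1
  0 XOR 1 = 1
  0 XOR 0 = 0
  0 XOR 0 = 0
  1 XOR 0 = 1
  0 XOR 1 = 1
  0 XOR 0 = 0
  0 XOR 0 = 0
  1 XOR 0 = 1
  1 XOR 1 = 0
  0 XOR 1 = 1
  0 XOR 0 = 0
= 1100110011001010


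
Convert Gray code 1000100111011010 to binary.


Gray code: 1000100111011010
MSB stays the same: 1
Each subsequent bit = prev_binary XOR current_gray:
  B[1] = 1 XOR 0 = 1
  B[2] = 1 XOR 0 = 1
  B[3] = 1 XOR 0 = 1
  B[4] = 1 XOR 1 = 0
  B[5] = 0 XOR 0 = 0
  B[6] = 0 XOR 0 = 0
  B[7] = 0 XOR 1 = 1
  B[8] = 1 XOR 1 = 0
  B[9] = 0 XOR 1 = 1
  B[10] = 1 XOR 0 = 1
  B[11] = 1 XOR 1 = 0
  B[12] = 0 XOR 1 = 1
  B[13] = 1 XOR 0 = 1
  B[14] = 1 XOR 1 = 0
  B[15] = 0 XOR 0 = 0
= 1111000101101100 (61804 decimal)


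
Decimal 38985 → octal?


Divide by 8 repeatedly:
38985 ÷ 8 = 4873 remainder 1
4873 ÷ 8 = 609 remainder 1
609 ÷ 8 = 76 remainder 1
76 ÷ 8 = 9 remainder 4
9 ÷ 8 = 1 remainder 1
1 ÷ 8 = 0 remainder 1
Reading remainders bottom-up:
= 0o114111


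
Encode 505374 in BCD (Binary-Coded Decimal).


Each digit → 4-bit binary:
  5 → 0101
  0 → 0000
  5 → 0101
  3 → 0011
  7 → 0111
  4 → 0100
= 0101 0000 0101 0011 0111 0100


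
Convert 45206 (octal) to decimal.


Positional values:
Position 0: 6 × 8^0 = 6
Position 1: 0 × 8^1 = 0
Position 2: 2 × 8^2 = 128
Position 3: 5 × 8^3 = 2560
Position 4: 4 × 8^4 = 16384
Sum = 6 + 0 + 128 + 2560 + 16384
= 19078


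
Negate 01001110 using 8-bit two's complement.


Original: 01001110
Step 1 - Invert all bits: 10110001
Step 2 - Add 1: 10110001 + 1
= 10110010 (represents -78)


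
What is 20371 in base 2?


Divide by 2 repeatedly:
20371 ÷ 2 = 10185 remainder 1
10185 ÷ 2 = 5092 remainder 1
5092 ÷ 2 = 2546 remainder 0
2546 ÷ 2 = 1273 remainder 0
1273 ÷ 2 = 636 remainder 1
636 ÷ 2 = 318 remainder 0
318 ÷ 2 = 159 remainder 0
159 ÷ 2 = 79 remainder 1
79 ÷ 2 = 39 remainder 1
39 ÷ 2 = 19 remainder 1
19 ÷ 2 = 9 remainder 1
9 ÷ 2 = 4 remainder 1
4 ÷ 2 = 2 remainder 0
2 ÷ 2 = 1 remainder 0
1 ÷ 2 = 0 remainder 1
Reading remainders bottom-up:
= 100111110010011


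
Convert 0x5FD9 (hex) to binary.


Each hex digit → 4 binary bits:
  5 = 0101
  F = 1111
  D = 1101
  9 = 1001
Concatenate: 0101 1111 1101 1001
= 0101111111011001


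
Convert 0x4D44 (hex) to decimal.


Positional values:
Position 0: 4 × 16^0 = 4 × 1 = 4
Position 1: 4 × 16^1 = 4 × 16 = 64
Position 2: D × 16^2 = 13 × 256 = 3328
Position 3: 4 × 16^3 = 4 × 4096 = 16384
Sum = 4 + 64 + 3328 + 16384
= 19780


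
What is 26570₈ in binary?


Each octal digit → 3 binary bits:
  2 = 010
  6 = 110
  5 = 101
  7 = 111
  0 = 000
Concatenate: 010 110 101 111 000
= 010110101111000


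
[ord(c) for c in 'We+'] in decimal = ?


String: 'We+'  (3 characters)
Per-character ASCII lookup:
  'W': uppercase starts at 65: 'W' = 65 + 22 = 87
  'e': lowercase starts at 97: 'e' = 97 + 4 = 101
  '+': special character: '+' = 43
= 87 101 43


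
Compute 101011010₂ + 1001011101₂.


Align and add column by column (LSB to MSB, carry propagating):
  00101011010
+ 01001011101
  -----------
  col 0: 0 + 1 + 0 (carry in) = 1 → bit 1, carry out 0
  col 1: 1 + 0 + 0 (carry in) = 1 → bit 1, carry out 0
  col 2: 0 + 1 + 0 (carry in) = 1 → bit 1, carry out 0
  col 3: 1 + 1 + 0 (carry in) = 2 → bit 0, carry out 1
  col 4: 1 + 1 + 1 (carry in) = 3 → bit 1, carry out 1
  col 5: 0 + 0 + 1 (carry in) = 1 → bit 1, carry out 0
  col 6: 1 + 1 + 0 (carry in) = 2 → bit 0, carry out 1
  col 7: 0 + 0 + 1 (carry in) = 1 → bit 1, carry out 0
  col 8: 1 + 0 + 0 (carry in) = 1 → bit 1, carry out 0
  col 9: 0 + 1 + 0 (carry in) = 1 → bit 1, carry out 0
  col 10: 0 + 0 + 0 (carry in) = 0 → bit 0, carry out 0
Reading bits MSB→LSB: 01110110111
Strip leading zeros: 1110110111
= 1110110111


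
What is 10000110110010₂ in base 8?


Group into 3-bit groups: 010000110110010
  010 = 2
  000 = 0
  110 = 6
  110 = 6
  010 = 2
= 0o20662


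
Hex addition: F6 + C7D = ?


Align and add column by column (LSB to MSB, each column mod 16 with carry):
  00F6
+ 0C7D
  ----
  col 0: 6(6) + D(13) + 0 (carry in) = 19 → 3(3), carry out 1
  col 1: F(15) + 7(7) + 1 (carry in) = 23 → 7(7), carry out 1
  col 2: 0(0) + C(12) + 1 (carry in) = 13 → D(13), carry out 0
  col 3: 0(0) + 0(0) + 0 (carry in) = 0 → 0(0), carry out 0
Reading digits MSB→LSB: 0D73
Strip leading zeros: D73
= 0xD73


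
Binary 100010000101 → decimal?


Positional values:
Bit 0: 1 × 2^0 = 1
Bit 2: 1 × 2^2 = 4
Bit 7: 1 × 2^7 = 128
Bit 11: 1 × 2^11 = 2048
Sum = 1 + 4 + 128 + 2048
= 2181


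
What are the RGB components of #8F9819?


Hex: #8F9819
R = 8F₁₆ = 143
G = 98₁₆ = 152
B = 19₁₆ = 25
= RGB(143, 152, 25)


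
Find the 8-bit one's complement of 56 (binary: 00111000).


Original: 00111000
Invert all bits:
  bit 0: 0 → 1
  bit 1: 0 → 1
  bit 2: 1 → 0
  bit 3: 1 → 0
  bit 4: 1 → 0
  bit 5: 0 → 1
  bit 6: 0 → 1
  bit 7: 0 → 1
= 11000111


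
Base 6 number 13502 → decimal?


Positional values (base 6):
  2 × 6^0 = 2 × 1 = 2
  0 × 6^1 = 0 × 6 = 0
  5 × 6^2 = 5 × 36 = 180
  3 × 6^3 = 3 × 216 = 648
  1 × 6^4 = 1 × 1296 = 1296
Sum = 2 + 0 + 180 + 648 + 1296
= 2126


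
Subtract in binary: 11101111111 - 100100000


Align and subtract column by column (LSB to MSB, borrowing when needed):
  11101111111
- 00100100000
  -----------
  col 0: (1 - 0 borrow-in) - 0 → 1 - 0 = 1, borrow out 0
  col 1: (1 - 0 borrow-in) - 0 → 1 - 0 = 1, borrow out 0
  col 2: (1 - 0 borrow-in) - 0 → 1 - 0 = 1, borrow out 0
  col 3: (1 - 0 borrow-in) - 0 → 1 - 0 = 1, borrow out 0
  col 4: (1 - 0 borrow-in) - 0 → 1 - 0 = 1, borrow out 0
  col 5: (1 - 0 borrow-in) - 1 → 1 - 1 = 0, borrow out 0
  col 6: (1 - 0 borrow-in) - 0 → 1 - 0 = 1, borrow out 0
  col 7: (0 - 0 borrow-in) - 0 → 0 - 0 = 0, borrow out 0
  col 8: (1 - 0 borrow-in) - 1 → 1 - 1 = 0, borrow out 0
  col 9: (1 - 0 borrow-in) - 0 → 1 - 0 = 1, borrow out 0
  col 10: (1 - 0 borrow-in) - 0 → 1 - 0 = 1, borrow out 0
Reading bits MSB→LSB: 11001011111
Strip leading zeros: 11001011111
= 11001011111


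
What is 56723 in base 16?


Divide by 16 repeatedly:
56723 ÷ 16 = 3545 remainder 3 (3)
3545 ÷ 16 = 221 remainder 9 (9)
221 ÷ 16 = 13 remainder 13 (D)
13 ÷ 16 = 0 remainder 13 (D)
Reading remainders bottom-up:
= 0xDD93


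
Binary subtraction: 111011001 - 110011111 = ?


Align and subtract column by column (LSB to MSB, borrowing when needed):
  111011001
- 110011111
  ---------
  col 0: (1 - 0 borrow-in) - 1 → 1 - 1 = 0, borrow out 0
  col 1: (0 - 0 borrow-in) - 1 → borrow from next column: (0+2) - 1 = 1, borrow out 1
  col 2: (0 - 1 borrow-in) - 1 → borrow from next column: (-1+2) - 1 = 0, borrow out 1
  col 3: (1 - 1 borrow-in) - 1 → borrow from next column: (0+2) - 1 = 1, borrow out 1
  col 4: (1 - 1 borrow-in) - 1 → borrow from next column: (0+2) - 1 = 1, borrow out 1
  col 5: (0 - 1 borrow-in) - 0 → borrow from next column: (-1+2) - 0 = 1, borrow out 1
  col 6: (1 - 1 borrow-in) - 0 → 0 - 0 = 0, borrow out 0
  col 7: (1 - 0 borrow-in) - 1 → 1 - 1 = 0, borrow out 0
  col 8: (1 - 0 borrow-in) - 1 → 1 - 1 = 0, borrow out 0
Reading bits MSB→LSB: 000111010
Strip leading zeros: 111010
= 111010


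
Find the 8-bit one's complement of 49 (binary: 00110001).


Original: 00110001
Invert all bits:
  bit 0: 0 → 1
  bit 1: 0 → 1
  bit 2: 1 → 0
  bit 3: 1 → 0
  bit 4: 0 → 1
  bit 5: 0 → 1
  bit 6: 0 → 1
  bit 7: 1 → 0
= 11001110


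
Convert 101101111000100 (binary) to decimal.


Positional values:
Bit 2: 1 × 2^2 = 4
Bit 6: 1 × 2^6 = 64
Bit 7: 1 × 2^7 = 128
Bit 8: 1 × 2^8 = 256
Bit 9: 1 × 2^9 = 512
Bit 11: 1 × 2^11 = 2048
Bit 12: 1 × 2^12 = 4096
Bit 14: 1 × 2^14 = 16384
Sum = 4 + 64 + 128 + 256 + 512 + 2048 + 4096 + 16384
= 23492


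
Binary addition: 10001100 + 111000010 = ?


Align and add column by column (LSB to MSB, carry propagating):
  0010001100
+ 0111000010
  ----------
  col 0: 0 + 0 + 0 (carry in) = 0 → bit 0, carry out 0
  col 1: 0 + 1 + 0 (carry in) = 1 → bit 1, carry out 0
  col 2: 1 + 0 + 0 (carry in) = 1 → bit 1, carry out 0
  col 3: 1 + 0 + 0 (carry in) = 1 → bit 1, carry out 0
  col 4: 0 + 0 + 0 (carry in) = 0 → bit 0, carry out 0
  col 5: 0 + 0 + 0 (carry in) = 0 → bit 0, carry out 0
  col 6: 0 + 1 + 0 (carry in) = 1 → bit 1, carry out 0
  col 7: 1 + 1 + 0 (carry in) = 2 → bit 0, carry out 1
  col 8: 0 + 1 + 1 (carry in) = 2 → bit 0, carry out 1
  col 9: 0 + 0 + 1 (carry in) = 1 → bit 1, carry out 0
Reading bits MSB→LSB: 1001001110
Strip leading zeros: 1001001110
= 1001001110


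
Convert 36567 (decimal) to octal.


Divide by 8 repeatedly:
36567 ÷ 8 = 4570 remainder 7
4570 ÷ 8 = 571 remainder 2
571 ÷ 8 = 71 remainder 3
71 ÷ 8 = 8 remainder 7
8 ÷ 8 = 1 remainder 0
1 ÷ 8 = 0 remainder 1
Reading remainders bottom-up:
= 0o107327


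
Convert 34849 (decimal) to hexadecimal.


Divide by 16 repeatedly:
34849 ÷ 16 = 2178 remainder 1 (1)
2178 ÷ 16 = 136 remainder 2 (2)
136 ÷ 16 = 8 remainder 8 (8)
8 ÷ 16 = 0 remainder 8 (8)
Reading remainders bottom-up:
= 0x8821


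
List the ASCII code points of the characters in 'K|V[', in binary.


String: 'K|V['  (4 characters)
Per-character ASCII lookup:
  'K': uppercase starts at 65: 'K' = 65 + 10 = 75 → 1001011
  '|': special character: '|' = 124 → 1111100
  'V': uppercase starts at 65: 'V' = 65 + 21 = 86 → 1010110
  '[': special character: '[' = 91 → 1011011
= 1001011 1111100 1010110 1011011


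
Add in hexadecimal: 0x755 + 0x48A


Align and add column by column (LSB to MSB, each column mod 16 with carry):
  0755
+ 048A
  ----
  col 0: 5(5) + A(10) + 0 (carry in) = 15 → F(15), carry out 0
  col 1: 5(5) + 8(8) + 0 (carry in) = 13 → D(13), carry out 0
  col 2: 7(7) + 4(4) + 0 (carry in) = 11 → B(11), carry out 0
  col 3: 0(0) + 0(0) + 0 (carry in) = 0 → 0(0), carry out 0
Reading digits MSB→LSB: 0BDF
Strip leading zeros: BDF
= 0xBDF


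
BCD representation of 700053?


Each digit → 4-bit binary:
  7 → 0111
  0 → 0000
  0 → 0000
  0 → 0000
  5 → 0101
  3 → 0011
= 0111 0000 0000 0000 0101 0011


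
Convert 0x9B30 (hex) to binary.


Each hex digit → 4 binary bits:
  9 = 1001
  B = 1011
  3 = 0011
  0 = 0000
Concatenate: 1001 1011 0011 0000
= 1001101100110000


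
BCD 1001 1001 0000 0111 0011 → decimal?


Each 4-bit group → digit:
  1001 → 9
  1001 → 9
  0000 → 0
  0111 → 7
  0011 → 3
= 99073


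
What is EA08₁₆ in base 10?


Positional values:
Position 0: 8 × 16^0 = 8 × 1 = 8
Position 1: 0 × 16^1 = 0 × 16 = 0
Position 2: A × 16^2 = 10 × 256 = 2560
Position 3: E × 16^3 = 14 × 4096 = 57344
Sum = 8 + 0 + 2560 + 57344
= 59912


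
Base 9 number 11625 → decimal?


Positional values (base 9):
  5 × 9^0 = 5 × 1 = 5
  2 × 9^1 = 2 × 9 = 18
  6 × 9^2 = 6 × 81 = 486
  1 × 9^3 = 1 × 729 = 729
  1 × 9^4 = 1 × 6561 = 6561
Sum = 5 + 18 + 486 + 729 + 6561
= 7799


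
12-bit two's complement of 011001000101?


Original: 011001000101
Step 1 - Invert all bits: 100110111010
Step 2 - Add 1: 100110111010 + 1
= 100110111011 (represents -1605)


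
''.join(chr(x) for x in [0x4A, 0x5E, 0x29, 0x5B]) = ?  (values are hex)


Codes (hex): 0x4A 0x5E 0x29 0x5B
Per-code ASCII lookup:
  0x4A = 74  (range 65-90: uppercase, 74 - 65 = 9) → 'J'
  0x5E = 94  (special character) → '^'
  0x29 = 41  (special character) → ')'
  0x5B = 91  (special character) → '['
= 'J^)['


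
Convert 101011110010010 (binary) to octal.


Group into 3-bit groups: 101011110010010
  101 = 5
  011 = 3
  110 = 6
  010 = 2
  010 = 2
= 0o53622


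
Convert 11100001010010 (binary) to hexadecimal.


Group into 4-bit nibbles: 0011100001010010
  0011 = 3
  1000 = 8
  0101 = 5
  0010 = 2
= 0x3852


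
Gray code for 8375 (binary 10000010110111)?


Binary: 10000010110111
Gray code: G = B XOR (B >> 1)
B >> 1 = 01000001011011
10000010110111 XOR 01000001011011:
  1 XOR 0 = 1
  0 XOR 1 = 1
  0 XOR 0 = 0
  0 XOR 0 = 0
  0 XOR 0 = 0
  0 XOR 0 = 0
  1 XOR 0 = 1
  0 XOR 1 = 1
  1 XOR 0 = 1
  1 XOR 1 = 0
  0 XOR 1 = 1
  1 XOR 0 = 1
  1 XOR 1 = 0
  1 XOR 1 = 0
= 11000011101100


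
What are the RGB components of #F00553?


Hex: #F00553
R = F0₁₆ = 240
G = 05₁₆ = 5
B = 53₁₆ = 83
= RGB(240, 5, 83)


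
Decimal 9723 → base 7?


Divide by 7 repeatedly:
9723 ÷ 7 = 1389 remainder 0
1389 ÷ 7 = 198 remainder 3
198 ÷ 7 = 28 remainder 2
28 ÷ 7 = 4 remainder 0
4 ÷ 7 = 0 remainder 4
Reading remainders bottom-up:
= 40230


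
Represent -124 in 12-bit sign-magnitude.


Sign bit: 1 (negative)
Magnitude: 124 = 00001111100
= 100001111100


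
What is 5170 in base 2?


Divide by 2 repeatedly:
5170 ÷ 2 = 2585 remainder 0
2585 ÷ 2 = 1292 remainder 1
1292 ÷ 2 = 646 remainder 0
646 ÷ 2 = 323 remainder 0
323 ÷ 2 = 161 remainder 1
161 ÷ 2 = 80 remainder 1
80 ÷ 2 = 40 remainder 0
40 ÷ 2 = 20 remainder 0
20 ÷ 2 = 10 remainder 0
10 ÷ 2 = 5 remainder 0
5 ÷ 2 = 2 remainder 1
2 ÷ 2 = 1 remainder 0
1 ÷ 2 = 0 remainder 1
Reading remainders bottom-up:
= 1010000110010


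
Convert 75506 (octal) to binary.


Each octal digit → 3 binary bits:
  7 = 111
  5 = 101
  5 = 101
  0 = 000
  6 = 110
Concatenate: 111 101 101 000 110
= 111101101000110


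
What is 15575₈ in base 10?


Positional values:
Position 0: 5 × 8^0 = 5
Position 1: 7 × 8^1 = 56
Position 2: 5 × 8^2 = 320
Position 3: 5 × 8^3 = 2560
Position 4: 1 × 8^4 = 4096
Sum = 5 + 56 + 320 + 2560 + 4096
= 7037


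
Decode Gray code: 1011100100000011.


Gray code: 1011100100000011
MSB stays the same: 1
Each subsequent bit = prev_binary XOR current_gray:
  B[1] = 1 XOR 0 = 1
  B[2] = 1 XOR 1 = 0
  B[3] = 0 XOR 1 = 1
  B[4] = 1 XOR 1 = 0
  B[5] = 0 XOR 0 = 0
  B[6] = 0 XOR 0 = 0
  B[7] = 0 XOR 1 = 1
  B[8] = 1 XOR 0 = 1
  B[9] = 1 XOR 0 = 1
  B[10] = 1 XOR 0 = 1
  B[11] = 1 XOR 0 = 1
  B[12] = 1 XOR 0 = 1
  B[13] = 1 XOR 0 = 1
  B[14] = 1 XOR 1 = 0
  B[15] = 0 XOR 1 = 1
= 1101000111111101 (53757 decimal)


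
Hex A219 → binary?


Each hex digit → 4 binary bits:
  A = 1010
  2 = 0010
  1 = 0001
  9 = 1001
Concatenate: 1010 0010 0001 1001
= 1010001000011001


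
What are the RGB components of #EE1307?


Hex: #EE1307
R = EE₁₆ = 238
G = 13₁₆ = 19
B = 07₁₆ = 7
= RGB(238, 19, 7)


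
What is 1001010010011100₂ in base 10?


Positional values:
Bit 2: 1 × 2^2 = 4
Bit 3: 1 × 2^3 = 8
Bit 4: 1 × 2^4 = 16
Bit 7: 1 × 2^7 = 128
Bit 10: 1 × 2^10 = 1024
Bit 12: 1 × 2^12 = 4096
Bit 15: 1 × 2^15 = 32768
Sum = 4 + 8 + 16 + 128 + 1024 + 4096 + 32768
= 38044


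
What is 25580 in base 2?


Divide by 2 repeatedly:
25580 ÷ 2 = 12790 remainder 0
12790 ÷ 2 = 6395 remainder 0
6395 ÷ 2 = 3197 remainder 1
3197 ÷ 2 = 1598 remainder 1
1598 ÷ 2 = 799 remainder 0
799 ÷ 2 = 399 remainder 1
399 ÷ 2 = 199 remainder 1
199 ÷ 2 = 99 remainder 1
99 ÷ 2 = 49 remainder 1
49 ÷ 2 = 24 remainder 1
24 ÷ 2 = 12 remainder 0
12 ÷ 2 = 6 remainder 0
6 ÷ 2 = 3 remainder 0
3 ÷ 2 = 1 remainder 1
1 ÷ 2 = 0 remainder 1
Reading remainders bottom-up:
= 110001111101100


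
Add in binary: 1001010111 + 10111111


Align and add column by column (LSB to MSB, carry propagating):
  01001010111
+ 00010111111
  -----------
  col 0: 1 + 1 + 0 (carry in) = 2 → bit 0, carry out 1
  col 1: 1 + 1 + 1 (carry in) = 3 → bit 1, carry out 1
  col 2: 1 + 1 + 1 (carry in) = 3 → bit 1, carry out 1
  col 3: 0 + 1 + 1 (carry in) = 2 → bit 0, carry out 1
  col 4: 1 + 1 + 1 (carry in) = 3 → bit 1, carry out 1
  col 5: 0 + 1 + 1 (carry in) = 2 → bit 0, carry out 1
  col 6: 1 + 0 + 1 (carry in) = 2 → bit 0, carry out 1
  col 7: 0 + 1 + 1 (carry in) = 2 → bit 0, carry out 1
  col 8: 0 + 0 + 1 (carry in) = 1 → bit 1, carry out 0
  col 9: 1 + 0 + 0 (carry in) = 1 → bit 1, carry out 0
  col 10: 0 + 0 + 0 (carry in) = 0 → bit 0, carry out 0
Reading bits MSB→LSB: 01100010110
Strip leading zeros: 1100010110
= 1100010110


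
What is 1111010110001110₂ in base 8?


Group into 3-bit groups: 001111010110001110
  001 = 1
  111 = 7
  010 = 2
  110 = 6
  001 = 1
  110 = 6
= 0o172616


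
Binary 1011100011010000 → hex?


Group into 4-bit nibbles: 1011100011010000
  1011 = B
  1000 = 8
  1101 = D
  0000 = 0
= 0xB8D0


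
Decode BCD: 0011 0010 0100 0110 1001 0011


Each 4-bit group → digit:
  0011 → 3
  0010 → 2
  0100 → 4
  0110 → 6
  1001 → 9
  0011 → 3
= 324693


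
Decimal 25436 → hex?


Divide by 16 repeatedly:
25436 ÷ 16 = 1589 remainder 12 (C)
1589 ÷ 16 = 99 remainder 5 (5)
99 ÷ 16 = 6 remainder 3 (3)
6 ÷ 16 = 0 remainder 6 (6)
Reading remainders bottom-up:
= 0x635C


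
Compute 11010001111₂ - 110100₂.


Align and subtract column by column (LSB to MSB, borrowing when needed):
  11010001111
- 00000110100
  -----------
  col 0: (1 - 0 borrow-in) - 0 → 1 - 0 = 1, borrow out 0
  col 1: (1 - 0 borrow-in) - 0 → 1 - 0 = 1, borrow out 0
  col 2: (1 - 0 borrow-in) - 1 → 1 - 1 = 0, borrow out 0
  col 3: (1 - 0 borrow-in) - 0 → 1 - 0 = 1, borrow out 0
  col 4: (0 - 0 borrow-in) - 1 → borrow from next column: (0+2) - 1 = 1, borrow out 1
  col 5: (0 - 1 borrow-in) - 1 → borrow from next column: (-1+2) - 1 = 0, borrow out 1
  col 6: (0 - 1 borrow-in) - 0 → borrow from next column: (-1+2) - 0 = 1, borrow out 1
  col 7: (1 - 1 borrow-in) - 0 → 0 - 0 = 0, borrow out 0
  col 8: (0 - 0 borrow-in) - 0 → 0 - 0 = 0, borrow out 0
  col 9: (1 - 0 borrow-in) - 0 → 1 - 0 = 1, borrow out 0
  col 10: (1 - 0 borrow-in) - 0 → 1 - 0 = 1, borrow out 0
Reading bits MSB→LSB: 11001011011
Strip leading zeros: 11001011011
= 11001011011


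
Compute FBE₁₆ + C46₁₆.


Align and add column by column (LSB to MSB, each column mod 16 with carry):
  0FBE
+ 0C46
  ----
  col 0: E(14) + 6(6) + 0 (carry in) = 20 → 4(4), carry out 1
  col 1: B(11) + 4(4) + 1 (carry in) = 16 → 0(0), carry out 1
  col 2: F(15) + C(12) + 1 (carry in) = 28 → C(12), carry out 1
  col 3: 0(0) + 0(0) + 1 (carry in) = 1 → 1(1), carry out 0
Reading digits MSB→LSB: 1C04
Strip leading zeros: 1C04
= 0x1C04


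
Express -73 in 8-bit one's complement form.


Original: 01001001
Invert all bits:
  bit 0: 0 → 1
  bit 1: 1 → 0
  bit 2: 0 → 1
  bit 3: 0 → 1
  bit 4: 1 → 0
  bit 5: 0 → 1
  bit 6: 0 → 1
  bit 7: 1 → 0
= 10110110


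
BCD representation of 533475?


Each digit → 4-bit binary:
  5 → 0101
  3 → 0011
  3 → 0011
  4 → 0100
  7 → 0111
  5 → 0101
= 0101 0011 0011 0100 0111 0101


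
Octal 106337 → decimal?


Positional values:
Position 0: 7 × 8^0 = 7
Position 1: 3 × 8^1 = 24
Position 2: 3 × 8^2 = 192
Position 3: 6 × 8^3 = 3072
Position 4: 0 × 8^4 = 0
Position 5: 1 × 8^5 = 32768
Sum = 7 + 24 + 192 + 3072 + 0 + 32768
= 36063


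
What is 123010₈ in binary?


Each octal digit → 3 binary bits:
  1 = 001
  2 = 010
  3 = 011
  0 = 000
  1 = 001
  0 = 000
Concatenate: 001 010 011 000 001 000
= 001010011000001000


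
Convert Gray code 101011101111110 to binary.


Gray code: 101011101111110
MSB stays the same: 1
Each subsequent bit = prev_binary XOR current_gray:
  B[1] = 1 XOR 0 = 1
  B[2] = 1 XOR 1 = 0
  B[3] = 0 XOR 0 = 0
  B[4] = 0 XOR 1 = 1
  B[5] = 1 XOR 1 = 0
  B[6] = 0 XOR 1 = 1
  B[7] = 1 XOR 0 = 1
  B[8] = 1 XOR 1 = 0
  B[9] = 0 XOR 1 = 1
  B[10] = 1 XOR 1 = 0
  B[11] = 0 XOR 1 = 1
  B[12] = 1 XOR 1 = 0
  B[13] = 0 XOR 1 = 1
  B[14] = 1 XOR 0 = 1
= 110010110101011 (26027 decimal)


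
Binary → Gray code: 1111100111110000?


Binary: 1111100111110000
Gray code: G = B XOR (B >> 1)
B >> 1 = 0111110011111000
1111100111110000 XOR 0111110011111000:
  1 XOR 0 = 1
  1 XOR 1 = 0
  1 XOR 1 = 0
  1 XOR 1 = 0
  1 XOR 1 = 0
  0 XOR 1 = 1
  0 XOR 0 = 0
  1 XOR 0 = 1
  1 XOR 1 = 0
  1 XOR 1 = 0
  1 XOR 1 = 0
  1 XOR 1 = 0
  0 XOR 1 = 1
  0 XOR 0 = 0
  0 XOR 0 = 0
  0 XOR 0 = 0
= 1000010100001000


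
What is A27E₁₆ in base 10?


Positional values:
Position 0: E × 16^0 = 14 × 1 = 14
Position 1: 7 × 16^1 = 7 × 16 = 112
Position 2: 2 × 16^2 = 2 × 256 = 512
Position 3: A × 16^3 = 10 × 4096 = 40960
Sum = 14 + 112 + 512 + 40960
= 41598


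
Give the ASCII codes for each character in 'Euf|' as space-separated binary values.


String: 'Euf|'  (4 characters)
Per-character ASCII lookup:
  'E': uppercase starts at 65: 'E' = 65 + 4 = 69 → 1000101
  'u': lowercase starts at 97: 'u' = 97 + 20 = 117 → 1110101
  'f': lowercase starts at 97: 'f' = 97 + 5 = 102 → 1100110
  '|': special character: '|' = 124 → 1111100
= 1000101 1110101 1100110 1111100


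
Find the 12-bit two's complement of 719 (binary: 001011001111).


Original: 001011001111
Step 1 - Invert all bits: 110100110000
Step 2 - Add 1: 110100110000 + 1
= 110100110001 (represents -719)


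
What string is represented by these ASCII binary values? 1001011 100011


Codes (binary): 1001011 100011
Per-code ASCII lookup:
  1001011 = 75  (range 65-90: uppercase, 75 - 65 = 10) → 'K'
  100011 = 35  (special character) → '#'
= 'K#'


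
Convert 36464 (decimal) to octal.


Divide by 8 repeatedly:
36464 ÷ 8 = 4558 remainder 0
4558 ÷ 8 = 569 remainder 6
569 ÷ 8 = 71 remainder 1
71 ÷ 8 = 8 remainder 7
8 ÷ 8 = 1 remainder 0
1 ÷ 8 = 0 remainder 1
Reading remainders bottom-up:
= 0o107160


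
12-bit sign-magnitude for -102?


Sign bit: 1 (negative)
Magnitude: 102 = 00001100110
= 100001100110


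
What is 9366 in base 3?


Divide by 3 repeatedly:
9366 ÷ 3 = 3122 remainder 0
3122 ÷ 3 = 1040 remainder 2
1040 ÷ 3 = 346 remainder 2
346 ÷ 3 = 115 remainder 1
115 ÷ 3 = 38 remainder 1
38 ÷ 3 = 12 remainder 2
12 ÷ 3 = 4 remainder 0
4 ÷ 3 = 1 remainder 1
1 ÷ 3 = 0 remainder 1
Reading remainders bottom-up:
= 110211220


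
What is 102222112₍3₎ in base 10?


Positional values (base 3):
  2 × 3^0 = 2 × 1 = 2
  1 × 3^1 = 1 × 3 = 3
  1 × 3^2 = 1 × 9 = 9
  2 × 3^3 = 2 × 27 = 54
  2 × 3^4 = 2 × 81 = 162
  2 × 3^5 = 2 × 243 = 486
  2 × 3^6 = 2 × 729 = 1458
  0 × 3^7 = 0 × 2187 = 0
  1 × 3^8 = 1 × 6561 = 6561
Sum = 2 + 3 + 9 + 54 + 162 + 486 + 1458 + 0 + 6561
= 8735


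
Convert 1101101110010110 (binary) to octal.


Group into 3-bit groups: 001101101110010110
  001 = 1
  101 = 5
  101 = 5
  110 = 6
  010 = 2
  110 = 6
= 0o155626


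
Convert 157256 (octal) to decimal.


Positional values:
Position 0: 6 × 8^0 = 6
Position 1: 5 × 8^1 = 40
Position 2: 2 × 8^2 = 128
Position 3: 7 × 8^3 = 3584
Position 4: 5 × 8^4 = 20480
Position 5: 1 × 8^5 = 32768
Sum = 6 + 40 + 128 + 3584 + 20480 + 32768
= 57006


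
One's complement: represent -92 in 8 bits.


Original: 01011100
Invert all bits:
  bit 0: 0 → 1
  bit 1: 1 → 0
  bit 2: 0 → 1
  bit 3: 1 → 0
  bit 4: 1 → 0
  bit 5: 1 → 0
  bit 6: 0 → 1
  bit 7: 0 → 1
= 10100011


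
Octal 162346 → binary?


Each octal digit → 3 binary bits:
  1 = 001
  6 = 110
  2 = 010
  3 = 011
  4 = 100
  6 = 110
Concatenate: 001 110 010 011 100 110
= 001110010011100110


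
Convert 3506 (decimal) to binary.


Divide by 2 repeatedly:
3506 ÷ 2 = 1753 remainder 0
1753 ÷ 2 = 876 remainder 1
876 ÷ 2 = 438 remainder 0
438 ÷ 2 = 219 remainder 0
219 ÷ 2 = 109 remainder 1
109 ÷ 2 = 54 remainder 1
54 ÷ 2 = 27 remainder 0
27 ÷ 2 = 13 remainder 1
13 ÷ 2 = 6 remainder 1
6 ÷ 2 = 3 remainder 0
3 ÷ 2 = 1 remainder 1
1 ÷ 2 = 0 remainder 1
Reading remainders bottom-up:
= 110110110010


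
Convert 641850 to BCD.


Each digit → 4-bit binary:
  6 → 0110
  4 → 0100
  1 → 0001
  8 → 1000
  5 → 0101
  0 → 0000
= 0110 0100 0001 1000 0101 0000


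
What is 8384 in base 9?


Divide by 9 repeatedly:
8384 ÷ 9 = 931 remainder 5
931 ÷ 9 = 103 remainder 4
103 ÷ 9 = 11 remainder 4
11 ÷ 9 = 1 remainder 2
1 ÷ 9 = 0 remainder 1
Reading remainders bottom-up:
= 12445


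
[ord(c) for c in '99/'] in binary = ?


String: '99/'  (3 characters)
Per-character ASCII lookup:
  '9': digits start at 48: '9' = 48 + 9 = 57 → 111001
  '9': digits start at 48: '9' = 48 + 9 = 57 → 111001
  '/': special character: '/' = 47 → 101111
= 111001 111001 101111


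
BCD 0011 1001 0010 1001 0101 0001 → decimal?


Each 4-bit group → digit:
  0011 → 3
  1001 → 9
  0010 → 2
  1001 → 9
  0101 → 5
  0001 → 1
= 392951


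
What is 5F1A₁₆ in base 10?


Positional values:
Position 0: A × 16^0 = 10 × 1 = 10
Position 1: 1 × 16^1 = 1 × 16 = 16
Position 2: F × 16^2 = 15 × 256 = 3840
Position 3: 5 × 16^3 = 5 × 4096 = 20480
Sum = 10 + 16 + 3840 + 20480
= 24346
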